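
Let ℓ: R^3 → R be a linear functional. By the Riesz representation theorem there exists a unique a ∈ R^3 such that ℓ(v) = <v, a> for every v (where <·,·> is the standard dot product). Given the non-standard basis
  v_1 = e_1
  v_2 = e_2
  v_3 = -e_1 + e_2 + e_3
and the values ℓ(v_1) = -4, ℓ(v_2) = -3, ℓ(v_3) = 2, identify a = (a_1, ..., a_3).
a = (-4, -3, 1)

Write a = (a_1, ..., a_3) in the standard basis. For each basis vector v_i, ℓ(v_i) = <v_i, a> is a linear equation in the a_j's. Collect the n equations into a matrix system V a = ℓ, where row i of V is v_i (expressed in the standard basis). Since V is invertible (lower-triangular with 1s on the diagonal, up to permutation), solve by back-substitution:
  V =
[[1, 0, 0],
 [0, 1, 0],
 [-1, 1, 1]]
  V a = (-4, -3, 2)
Solving gives a = (-4, -3, 1).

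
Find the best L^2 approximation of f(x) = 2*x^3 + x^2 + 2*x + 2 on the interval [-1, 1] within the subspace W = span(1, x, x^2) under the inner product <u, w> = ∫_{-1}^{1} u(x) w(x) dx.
g(x) = x^2 + 16*x/5 + 2

The best approximation g ∈ W is the orthogonal projection of f onto W. Writing g = a_0 + a_1 x + a_2 x^2, the coefficients solve the normal equations G · a = b where
  G_{ij} = <φ_i, φ_j> and b_i = <f, φ_i>, with φ_0 = 1, φ_1 = x, φ_2 = x^2.
G =
  [2, 0, 2/3]
  [0, 2/3, 0]
  [2/3, 0, 2/5],
b = (14/3, 32/15, 26/15).
Solving gives a_0 = 2, a_1 = 16/5, a_2 = 1, so
  g(x) = x^2 + 16*x/5 + 2.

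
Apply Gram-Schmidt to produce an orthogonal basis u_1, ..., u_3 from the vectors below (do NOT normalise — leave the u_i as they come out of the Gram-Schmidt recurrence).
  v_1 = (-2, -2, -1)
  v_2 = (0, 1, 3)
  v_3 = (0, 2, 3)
Orthogonal basis:
  u_1 = (-2, -2, -1)
  u_2 = (-10/9, -1/9, 22/9)
  u_3 = (-6/13, 36/65, -12/65)

Apply the Gram-Schmidt recurrence
  u_1 = v_1
  u_i = v_i − Σ_{j<i} ((v_i · u_j) / (u_j · u_j)) · u_j.

Step by step this gives:
  u_1 = (-2, -2, -1)
  u_2 = (-10/9, -1/9, 22/9)
  u_3 = (-6/13, 36/65, -12/65)

Orthogonality check:
  u_2 · u_1 = 0 (should be 0)
  u_3 · u_1 = 0 (should be 0)
  u_3 · u_2 = 0 (should be 0)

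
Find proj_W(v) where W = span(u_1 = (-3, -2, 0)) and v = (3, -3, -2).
proj_W(v) = (9/13, 6/13, 0)

Set up U = [u_1 | ... | u_1] ∈ R^(3×1). The projector onto W = col(U) is P = U (U^T U)^(-1) U^T.
Compute U^T U =
  [13],
and U^T v = (-3).
Solve U^T U · c = U^T v for the coefficients: c = (-3/13). The projection is proj_W(v) = U c.
Check: (v - proj_W(v)) · u_1 = 0  (should be 0).
Result: proj_W(v) = (9/13, 6/13, 0).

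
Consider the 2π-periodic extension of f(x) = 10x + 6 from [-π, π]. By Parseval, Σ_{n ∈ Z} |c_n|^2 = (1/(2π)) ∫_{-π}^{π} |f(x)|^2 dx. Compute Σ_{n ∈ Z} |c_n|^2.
Σ |c_n|^2 = 100π^2/3 + 36

Expand and integrate term by term over [-π, π]:
  ∫ (10x)^2 dx = 100·(2π^3/3); ∫ 2·10·(6)·x dx = 0 (odd integrand); ∫ 6^2 dx = 36·2π.
So (1/(2π)) ∫_{-π}^{π} (10x + 6)^2 dx = 100π^2/3 + 36 = 100π^2/3 + 36.
Parseval ⇒ Σ |c_n|^2 = 100π^2/3 + 36.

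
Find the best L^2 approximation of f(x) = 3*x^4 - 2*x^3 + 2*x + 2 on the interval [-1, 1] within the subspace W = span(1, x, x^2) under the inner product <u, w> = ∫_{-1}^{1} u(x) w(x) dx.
g(x) = 18*x^2/7 + 4*x/5 + 61/35

The best approximation g ∈ W is the orthogonal projection of f onto W. Writing g = a_0 + a_1 x + a_2 x^2, the coefficients solve the normal equations G · a = b where
  G_{ij} = <φ_i, φ_j> and b_i = <f, φ_i>, with φ_0 = 1, φ_1 = x, φ_2 = x^2.
G =
  [2, 0, 2/3]
  [0, 2/3, 0]
  [2/3, 0, 2/5],
b = (26/5, 8/15, 46/21).
Solving gives a_0 = 61/35, a_1 = 4/5, a_2 = 18/7, so
  g(x) = 18*x^2/7 + 4*x/5 + 61/35.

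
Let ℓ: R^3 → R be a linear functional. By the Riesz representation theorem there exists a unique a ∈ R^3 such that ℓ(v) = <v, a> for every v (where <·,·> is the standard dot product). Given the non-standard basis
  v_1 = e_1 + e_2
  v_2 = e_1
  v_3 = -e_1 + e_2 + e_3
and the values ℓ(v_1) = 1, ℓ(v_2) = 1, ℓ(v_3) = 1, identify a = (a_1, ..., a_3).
a = (1, 0, 2)

Write a = (a_1, ..., a_3) in the standard basis. For each basis vector v_i, ℓ(v_i) = <v_i, a> is a linear equation in the a_j's. Collect the n equations into a matrix system V a = ℓ, where row i of V is v_i (expressed in the standard basis). Since V is invertible (lower-triangular with 1s on the diagonal, up to permutation), solve by back-substitution:
  V =
[[1, 1, 0],
 [1, 0, 0],
 [-1, 1, 1]]
  V a = (1, 1, 1)
Solving gives a = (1, 0, 2).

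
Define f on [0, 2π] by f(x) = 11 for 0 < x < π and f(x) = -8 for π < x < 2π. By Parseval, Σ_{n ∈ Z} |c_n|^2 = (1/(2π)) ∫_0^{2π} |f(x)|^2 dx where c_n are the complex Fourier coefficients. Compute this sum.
Σ |c_n|^2 = 185/2

Parseval equates the L^2 energy of f (normalised by 1/(2π)) with the ℓ^2 sum of its Fourier coefficients: (1/(2π)) ∫_0^{2π} |f|^2 = Σ |c_n|^2.
Compute the left side: (1/(2π)) [∫_0^π 11^2 dx + ∫_π^{2π} (-8)^2 dx] = (1/(2π)) · (121π + 64π) = (121 + 64)/2 = 185/2.
So Σ_{n ∈ Z} |c_n|^2 = 185/2.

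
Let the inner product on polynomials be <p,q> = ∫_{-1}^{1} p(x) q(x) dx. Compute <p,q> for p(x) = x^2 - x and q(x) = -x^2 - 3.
<p,q> = -12/5

Expand the product: p(x)·q(x) = -x^4 + x^3 - 3*x^2 + 3*x.
∫_{-1}^{1} of each monomial x^k gives [2/(k+1) if k even, 0 if k odd]. Integrating term-by-term (or equivalently evaluating the antiderivative F(x) = -x^5/5 + x^4/4 - x^3 + 3*x^2/2 at the endpoints):
  F(1) − F(−1) = 11/20 − (59/20) = -12/5.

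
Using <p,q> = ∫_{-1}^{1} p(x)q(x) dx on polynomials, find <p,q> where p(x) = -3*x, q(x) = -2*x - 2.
<p,q> = 4

Expand the product: p(x)·q(x) = 6*x^2 + 6*x.
∫_{-1}^{1} of each monomial x^k gives [2/(k+1) if k even, 0 if k odd]. Integrating term-by-term (or equivalently evaluating the antiderivative F(x) = 2*x^3 + 3*x^2 at the endpoints):
  F(1) − F(−1) = 5 − (1) = 4.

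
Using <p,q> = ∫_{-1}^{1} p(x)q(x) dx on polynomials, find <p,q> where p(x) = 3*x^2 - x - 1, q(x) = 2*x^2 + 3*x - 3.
<p,q> = -14/15

Expand the product: p(x)·q(x) = 6*x^4 + 7*x^3 - 14*x^2 + 3.
∫_{-1}^{1} of each monomial x^k gives [2/(k+1) if k even, 0 if k odd]. Integrating term-by-term (or equivalently evaluating the antiderivative F(x) = 6*x^5/5 + 7*x^4/4 - 14*x^3/3 + 3*x at the endpoints):
  F(1) − F(−1) = 77/60 − (133/60) = -14/15.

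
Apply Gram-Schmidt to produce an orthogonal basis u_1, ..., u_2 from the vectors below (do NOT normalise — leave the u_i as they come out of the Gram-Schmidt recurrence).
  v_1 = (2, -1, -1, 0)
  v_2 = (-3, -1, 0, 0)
Orthogonal basis:
  u_1 = (2, -1, -1, 0)
  u_2 = (-4/3, -11/6, -5/6, 0)

Apply the Gram-Schmidt recurrence
  u_1 = v_1
  u_i = v_i − Σ_{j<i} ((v_i · u_j) / (u_j · u_j)) · u_j.

Step by step this gives:
  u_1 = (2, -1, -1, 0)
  u_2 = (-4/3, -11/6, -5/6, 0)

Orthogonality check:
  u_2 · u_1 = 0 (should be 0)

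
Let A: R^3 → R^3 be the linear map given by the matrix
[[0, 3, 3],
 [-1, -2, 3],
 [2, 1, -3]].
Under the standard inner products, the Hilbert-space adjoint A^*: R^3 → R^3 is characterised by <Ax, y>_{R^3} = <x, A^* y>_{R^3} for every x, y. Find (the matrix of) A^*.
A^* = A^T =
[[0, -1, 2],
 [3, -2, 1],
 [3, 3, -3]]

For real matrices with standard dot products, the defining identity <Ax, y> = <x, A^* y> gives (Ax)^T y = x^T (A^*) y, i.e. x^T A^T y = x^T (A^*) y. Since this holds for all x, y, we must have A^* = A^T. Therefore
A^* =
[[0, -1, 2],
 [3, -2, 1],
 [3, 3, -3]].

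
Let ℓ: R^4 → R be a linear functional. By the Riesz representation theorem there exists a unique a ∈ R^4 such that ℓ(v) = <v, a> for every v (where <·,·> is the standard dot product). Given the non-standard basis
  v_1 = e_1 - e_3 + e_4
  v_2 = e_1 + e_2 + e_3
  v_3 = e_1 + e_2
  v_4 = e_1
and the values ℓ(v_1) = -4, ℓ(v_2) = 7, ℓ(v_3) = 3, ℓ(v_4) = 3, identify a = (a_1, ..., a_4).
a = (3, 0, 4, -3)

Write a = (a_1, ..., a_4) in the standard basis. For each basis vector v_i, ℓ(v_i) = <v_i, a> is a linear equation in the a_j's. Collect the n equations into a matrix system V a = ℓ, where row i of V is v_i (expressed in the standard basis). Since V is invertible (lower-triangular with 1s on the diagonal, up to permutation), solve by back-substitution:
  V =
[[1, 0, -1, 1],
 [1, 1, 1, 0],
 [1, 1, 0, 0],
 [1, 0, 0, 0]]
  V a = (-4, 7, 3, 3)
Solving gives a = (3, 0, 4, -3).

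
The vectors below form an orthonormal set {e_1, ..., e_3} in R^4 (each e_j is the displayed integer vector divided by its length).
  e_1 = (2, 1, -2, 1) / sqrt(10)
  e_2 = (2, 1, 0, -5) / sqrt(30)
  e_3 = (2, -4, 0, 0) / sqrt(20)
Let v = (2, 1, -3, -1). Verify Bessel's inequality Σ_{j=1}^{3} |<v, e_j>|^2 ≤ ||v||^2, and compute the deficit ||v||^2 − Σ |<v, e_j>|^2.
Σ |<v, e_j>|^2 = 40/3; ||v||^2 = 15; deficit = 5/3

Write each e_j = u_j / sqrt(<u_j, u_j>) where u_j is the displayed integer vector. Then <v, e_j> = <v, u_j> / sqrt(<u_j, u_j>), so |<v, e_j>|^2 = <v, u_j>^2 / <u_j, u_j>.
Coefficients: <v, e_1> = 10/sqrt(10), <v, e_2> = 10/sqrt(30), <v, e_3> = 0/sqrt(20).
Square and sum: Σ |<v, e_j>|^2 = 40/3.
Compute ||v||^2 = v·v = 15.
Deficit = 15 − 40/3 = 5/3 ≥ 0, confirming Bessel's inequality. (The deficit equals ||v − Σ <v,e_j> e_j||^2, the squared distance from v to span{e_j}.)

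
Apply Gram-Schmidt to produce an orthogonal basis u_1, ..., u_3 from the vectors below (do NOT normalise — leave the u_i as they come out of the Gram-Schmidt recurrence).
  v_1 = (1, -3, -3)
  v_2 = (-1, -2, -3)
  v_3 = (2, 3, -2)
Orthogonal basis:
  u_1 = (1, -3, -3)
  u_2 = (-33/19, 4/19, -15/19)
  u_3 = (51/35, 102/35, -17/7)

Apply the Gram-Schmidt recurrence
  u_1 = v_1
  u_i = v_i − Σ_{j<i} ((v_i · u_j) / (u_j · u_j)) · u_j.

Step by step this gives:
  u_1 = (1, -3, -3)
  u_2 = (-33/19, 4/19, -15/19)
  u_3 = (51/35, 102/35, -17/7)

Orthogonality check:
  u_2 · u_1 = 0 (should be 0)
  u_3 · u_1 = 0 (should be 0)
  u_3 · u_2 = 0 (should be 0)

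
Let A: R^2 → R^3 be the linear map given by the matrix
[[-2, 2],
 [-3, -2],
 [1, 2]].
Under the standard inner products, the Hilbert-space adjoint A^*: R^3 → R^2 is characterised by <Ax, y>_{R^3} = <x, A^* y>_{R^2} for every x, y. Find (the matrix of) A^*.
A^* = A^T =
[[-2, -3, 1],
 [2, -2, 2]]

For real matrices with standard dot products, the defining identity <Ax, y> = <x, A^* y> gives (Ax)^T y = x^T (A^*) y, i.e. x^T A^T y = x^T (A^*) y. Since this holds for all x, y, we must have A^* = A^T. Therefore
A^* =
[[-2, -3, 1],
 [2, -2, 2]].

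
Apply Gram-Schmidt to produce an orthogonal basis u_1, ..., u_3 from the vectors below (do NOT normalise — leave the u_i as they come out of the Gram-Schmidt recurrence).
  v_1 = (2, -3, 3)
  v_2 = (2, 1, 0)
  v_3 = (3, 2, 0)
Orthogonal basis:
  u_1 = (2, -3, 3)
  u_2 = (21/11, 25/22, -3/22)
  u_3 = (-9/109, 18/109, 24/109)

Apply the Gram-Schmidt recurrence
  u_1 = v_1
  u_i = v_i − Σ_{j<i} ((v_i · u_j) / (u_j · u_j)) · u_j.

Step by step this gives:
  u_1 = (2, -3, 3)
  u_2 = (21/11, 25/22, -3/22)
  u_3 = (-9/109, 18/109, 24/109)

Orthogonality check:
  u_2 · u_1 = 0 (should be 0)
  u_3 · u_1 = 0 (should be 0)
  u_3 · u_2 = 0 (should be 0)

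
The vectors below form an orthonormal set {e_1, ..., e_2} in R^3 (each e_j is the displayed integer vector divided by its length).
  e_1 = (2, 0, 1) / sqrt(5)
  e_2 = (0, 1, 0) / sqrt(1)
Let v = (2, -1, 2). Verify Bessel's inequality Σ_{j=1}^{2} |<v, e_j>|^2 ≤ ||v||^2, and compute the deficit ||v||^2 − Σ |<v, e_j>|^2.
Σ |<v, e_j>|^2 = 41/5; ||v||^2 = 9; deficit = 4/5

Write each e_j = u_j / sqrt(<u_j, u_j>) where u_j is the displayed integer vector. Then <v, e_j> = <v, u_j> / sqrt(<u_j, u_j>), so |<v, e_j>|^2 = <v, u_j>^2 / <u_j, u_j>.
Coefficients: <v, e_1> = 6/sqrt(5), <v, e_2> = -1/sqrt(1).
Square and sum: Σ |<v, e_j>|^2 = 41/5.
Compute ||v||^2 = v·v = 9.
Deficit = 9 − 41/5 = 4/5 ≥ 0, confirming Bessel's inequality. (The deficit equals ||v − Σ <v,e_j> e_j||^2, the squared distance from v to span{e_j}.)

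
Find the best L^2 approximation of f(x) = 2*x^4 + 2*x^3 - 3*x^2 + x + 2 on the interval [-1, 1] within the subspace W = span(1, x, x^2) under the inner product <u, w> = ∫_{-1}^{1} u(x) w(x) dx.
g(x) = -9*x^2/7 + 11*x/5 + 64/35

The best approximation g ∈ W is the orthogonal projection of f onto W. Writing g = a_0 + a_1 x + a_2 x^2, the coefficients solve the normal equations G · a = b where
  G_{ij} = <φ_i, φ_j> and b_i = <f, φ_i>, with φ_0 = 1, φ_1 = x, φ_2 = x^2.
G =
  [2, 0, 2/3]
  [0, 2/3, 0]
  [2/3, 0, 2/5],
b = (14/5, 22/15, 74/105).
Solving gives a_0 = 64/35, a_1 = 11/5, a_2 = -9/7, so
  g(x) = -9*x^2/7 + 11*x/5 + 64/35.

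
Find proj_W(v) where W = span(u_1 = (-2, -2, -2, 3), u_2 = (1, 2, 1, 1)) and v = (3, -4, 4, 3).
proj_W(v) = (-5/122, 26/61, -5/122, 75/61)

Set up U = [u_1 | ... | u_2] ∈ R^(4×2). The projector onto W = col(U) is P = U (U^T U)^(-1) U^T.
Compute U^T U =
  [21, -5]
  [-5, 7],
and U^T v = (3, 2).
Solve U^T U · c = U^T v for the coefficients: c = (31/122, 57/122). The projection is proj_W(v) = U c.
Check: (v - proj_W(v)) · u_1 = 0  (should be 0).
Check: (v - proj_W(v)) · u_2 = 0  (should be 0).
Result: proj_W(v) = (-5/122, 26/61, -5/122, 75/61).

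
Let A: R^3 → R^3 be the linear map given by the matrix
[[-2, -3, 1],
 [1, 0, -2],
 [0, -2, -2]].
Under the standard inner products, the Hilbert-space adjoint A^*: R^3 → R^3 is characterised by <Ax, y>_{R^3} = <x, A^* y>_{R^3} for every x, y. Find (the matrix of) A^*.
A^* = A^T =
[[-2, 1, 0],
 [-3, 0, -2],
 [1, -2, -2]]

For real matrices with standard dot products, the defining identity <Ax, y> = <x, A^* y> gives (Ax)^T y = x^T (A^*) y, i.e. x^T A^T y = x^T (A^*) y. Since this holds for all x, y, we must have A^* = A^T. Therefore
A^* =
[[-2, 1, 0],
 [-3, 0, -2],
 [1, -2, -2]].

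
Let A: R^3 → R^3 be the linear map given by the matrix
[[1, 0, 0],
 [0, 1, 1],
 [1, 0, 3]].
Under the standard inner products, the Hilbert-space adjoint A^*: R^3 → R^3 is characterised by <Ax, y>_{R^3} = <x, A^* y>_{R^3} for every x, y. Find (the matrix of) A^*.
A^* = A^T =
[[1, 0, 1],
 [0, 1, 0],
 [0, 1, 3]]

For real matrices with standard dot products, the defining identity <Ax, y> = <x, A^* y> gives (Ax)^T y = x^T (A^*) y, i.e. x^T A^T y = x^T (A^*) y. Since this holds for all x, y, we must have A^* = A^T. Therefore
A^* =
[[1, 0, 1],
 [0, 1, 0],
 [0, 1, 3]].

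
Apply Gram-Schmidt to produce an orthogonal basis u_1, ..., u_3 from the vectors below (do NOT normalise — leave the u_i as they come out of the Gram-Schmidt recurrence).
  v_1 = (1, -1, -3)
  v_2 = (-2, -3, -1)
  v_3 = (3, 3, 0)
Orthogonal basis:
  u_1 = (1, -1, -3)
  u_2 = (-26/11, -29/11, 1/11)
  u_3 = (4/23, -7/46, 5/46)

Apply the Gram-Schmidt recurrence
  u_1 = v_1
  u_i = v_i − Σ_{j<i} ((v_i · u_j) / (u_j · u_j)) · u_j.

Step by step this gives:
  u_1 = (1, -1, -3)
  u_2 = (-26/11, -29/11, 1/11)
  u_3 = (4/23, -7/46, 5/46)

Orthogonality check:
  u_2 · u_1 = 0 (should be 0)
  u_3 · u_1 = 0 (should be 0)
  u_3 · u_2 = 0 (should be 0)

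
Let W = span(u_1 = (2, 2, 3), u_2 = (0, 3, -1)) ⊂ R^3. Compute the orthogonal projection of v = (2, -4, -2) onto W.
proj_W(v) = (-20/23, -80/23, -10/23)

Set up U = [u_1 | ... | u_2] ∈ R^(3×2). The projector onto W = col(U) is P = U (U^T U)^(-1) U^T.
Compute U^T U =
  [17, 3]
  [3, 10],
and U^T v = (-10, -10).
Solve U^T U · c = U^T v for the coefficients: c = (-10/23, -20/23). The projection is proj_W(v) = U c.
Check: (v - proj_W(v)) · u_1 = 0  (should be 0).
Check: (v - proj_W(v)) · u_2 = 0  (should be 0).
Result: proj_W(v) = (-20/23, -80/23, -10/23).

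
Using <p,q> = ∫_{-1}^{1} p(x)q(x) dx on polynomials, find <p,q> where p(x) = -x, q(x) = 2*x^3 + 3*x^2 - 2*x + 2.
<p,q> = 8/15

Expand the product: p(x)·q(x) = -2*x^4 - 3*x^3 + 2*x^2 - 2*x.
∫_{-1}^{1} of each monomial x^k gives [2/(k+1) if k even, 0 if k odd]. Integrating term-by-term (or equivalently evaluating the antiderivative F(x) = -2*x^5/5 - 3*x^4/4 + 2*x^3/3 - x^2 at the endpoints):
  F(1) − F(−1) = -89/60 − (-121/60) = 8/15.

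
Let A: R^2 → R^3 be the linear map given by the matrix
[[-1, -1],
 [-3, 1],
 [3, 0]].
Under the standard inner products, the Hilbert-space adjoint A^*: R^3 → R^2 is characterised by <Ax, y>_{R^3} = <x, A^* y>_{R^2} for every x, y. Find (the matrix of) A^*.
A^* = A^T =
[[-1, -3, 3],
 [-1, 1, 0]]

For real matrices with standard dot products, the defining identity <Ax, y> = <x, A^* y> gives (Ax)^T y = x^T (A^*) y, i.e. x^T A^T y = x^T (A^*) y. Since this holds for all x, y, we must have A^* = A^T. Therefore
A^* =
[[-1, -3, 3],
 [-1, 1, 0]].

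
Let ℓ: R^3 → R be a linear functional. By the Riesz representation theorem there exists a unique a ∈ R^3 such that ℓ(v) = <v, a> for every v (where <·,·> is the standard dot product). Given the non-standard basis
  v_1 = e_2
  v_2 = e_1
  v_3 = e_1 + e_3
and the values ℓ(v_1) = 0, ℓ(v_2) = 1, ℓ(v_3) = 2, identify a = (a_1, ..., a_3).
a = (1, 0, 1)

Write a = (a_1, ..., a_3) in the standard basis. For each basis vector v_i, ℓ(v_i) = <v_i, a> is a linear equation in the a_j's. Collect the n equations into a matrix system V a = ℓ, where row i of V is v_i (expressed in the standard basis). Since V is invertible (lower-triangular with 1s on the diagonal, up to permutation), solve by back-substitution:
  V =
[[0, 1, 0],
 [1, 0, 0],
 [1, 0, 1]]
  V a = (0, 1, 2)
Solving gives a = (1, 0, 1).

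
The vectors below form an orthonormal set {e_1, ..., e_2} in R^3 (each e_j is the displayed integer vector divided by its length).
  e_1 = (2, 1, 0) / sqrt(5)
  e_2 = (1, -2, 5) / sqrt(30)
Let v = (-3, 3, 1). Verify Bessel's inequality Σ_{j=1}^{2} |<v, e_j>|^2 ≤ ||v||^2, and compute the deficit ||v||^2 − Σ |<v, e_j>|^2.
Σ |<v, e_j>|^2 = 7/3; ||v||^2 = 19; deficit = 50/3

Write each e_j = u_j / sqrt(<u_j, u_j>) where u_j is the displayed integer vector. Then <v, e_j> = <v, u_j> / sqrt(<u_j, u_j>), so |<v, e_j>|^2 = <v, u_j>^2 / <u_j, u_j>.
Coefficients: <v, e_1> = -3/sqrt(5), <v, e_2> = -4/sqrt(30).
Square and sum: Σ |<v, e_j>|^2 = 7/3.
Compute ||v||^2 = v·v = 19.
Deficit = 19 − 7/3 = 50/3 ≥ 0, confirming Bessel's inequality. (The deficit equals ||v − Σ <v,e_j> e_j||^2, the squared distance from v to span{e_j}.)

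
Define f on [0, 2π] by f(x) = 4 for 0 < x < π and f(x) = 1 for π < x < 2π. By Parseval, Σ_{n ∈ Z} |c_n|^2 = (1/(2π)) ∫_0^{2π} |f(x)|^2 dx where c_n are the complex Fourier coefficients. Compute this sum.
Σ |c_n|^2 = 17/2

Parseval equates the L^2 energy of f (normalised by 1/(2π)) with the ℓ^2 sum of its Fourier coefficients: (1/(2π)) ∫_0^{2π} |f|^2 = Σ |c_n|^2.
Compute the left side: (1/(2π)) [∫_0^π 4^2 dx + ∫_π^{2π} 1^2 dx] = (1/(2π)) · (16π + 1π) = (16 + 1)/2 = 17/2.
So Σ_{n ∈ Z} |c_n|^2 = 17/2.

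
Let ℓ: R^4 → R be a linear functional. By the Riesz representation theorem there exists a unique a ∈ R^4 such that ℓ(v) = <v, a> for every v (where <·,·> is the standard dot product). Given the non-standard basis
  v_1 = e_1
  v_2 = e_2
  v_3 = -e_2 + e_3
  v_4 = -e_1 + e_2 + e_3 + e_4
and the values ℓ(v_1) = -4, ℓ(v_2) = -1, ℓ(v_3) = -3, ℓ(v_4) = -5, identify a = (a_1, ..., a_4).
a = (-4, -1, -4, -4)

Write a = (a_1, ..., a_4) in the standard basis. For each basis vector v_i, ℓ(v_i) = <v_i, a> is a linear equation in the a_j's. Collect the n equations into a matrix system V a = ℓ, where row i of V is v_i (expressed in the standard basis). Since V is invertible (lower-triangular with 1s on the diagonal, up to permutation), solve by back-substitution:
  V =
[[1, 0, 0, 0],
 [0, 1, 0, 0],
 [0, -1, 1, 0],
 [-1, 1, 1, 1]]
  V a = (-4, -1, -3, -5)
Solving gives a = (-4, -1, -4, -4).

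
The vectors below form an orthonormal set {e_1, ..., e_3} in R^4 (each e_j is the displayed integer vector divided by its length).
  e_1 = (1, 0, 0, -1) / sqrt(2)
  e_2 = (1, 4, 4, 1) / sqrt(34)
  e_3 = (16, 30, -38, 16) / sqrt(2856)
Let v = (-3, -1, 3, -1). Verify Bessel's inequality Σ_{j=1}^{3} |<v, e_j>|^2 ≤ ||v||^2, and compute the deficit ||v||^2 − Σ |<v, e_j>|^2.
Σ |<v, e_j>|^2 = 370/21; ||v||^2 = 20; deficit = 50/21

Write each e_j = u_j / sqrt(<u_j, u_j>) where u_j is the displayed integer vector. Then <v, e_j> = <v, u_j> / sqrt(<u_j, u_j>), so |<v, e_j>|^2 = <v, u_j>^2 / <u_j, u_j>.
Coefficients: <v, e_1> = -2/sqrt(2), <v, e_2> = 4/sqrt(34), <v, e_3> = -208/sqrt(2856).
Square and sum: Σ |<v, e_j>|^2 = 370/21.
Compute ||v||^2 = v·v = 20.
Deficit = 20 − 370/21 = 50/21 ≥ 0, confirming Bessel's inequality. (The deficit equals ||v − Σ <v,e_j> e_j||^2, the squared distance from v to span{e_j}.)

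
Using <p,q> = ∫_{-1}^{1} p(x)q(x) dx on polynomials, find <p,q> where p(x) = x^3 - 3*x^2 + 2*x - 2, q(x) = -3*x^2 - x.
<p,q> = 88/15

Expand the product: p(x)·q(x) = -3*x^5 + 8*x^4 - 3*x^3 + 4*x^2 + 2*x.
∫_{-1}^{1} of each monomial x^k gives [2/(k+1) if k even, 0 if k odd]. Integrating term-by-term (or equivalently evaluating the antiderivative F(x) = -x^6/2 + 8*x^5/5 - 3*x^4/4 + 4*x^3/3 + x^2 at the endpoints):
  F(1) − F(−1) = 161/60 − (-191/60) = 88/15.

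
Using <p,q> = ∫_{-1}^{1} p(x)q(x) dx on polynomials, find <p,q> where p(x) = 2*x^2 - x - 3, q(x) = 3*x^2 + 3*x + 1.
<p,q> = -154/15

Expand the product: p(x)·q(x) = 6*x^4 + 3*x^3 - 10*x^2 - 10*x - 3.
∫_{-1}^{1} of each monomial x^k gives [2/(k+1) if k even, 0 if k odd]. Integrating term-by-term (or equivalently evaluating the antiderivative F(x) = 6*x^5/5 + 3*x^4/4 - 10*x^3/3 - 5*x^2 - 3*x at the endpoints):
  F(1) − F(−1) = -563/60 − (53/60) = -154/15.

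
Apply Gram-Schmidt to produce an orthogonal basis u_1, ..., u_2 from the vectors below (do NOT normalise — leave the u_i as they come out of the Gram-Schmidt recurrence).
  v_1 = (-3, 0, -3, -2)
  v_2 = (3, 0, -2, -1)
Orthogonal basis:
  u_1 = (-3, 0, -3, -2)
  u_2 = (63/22, 0, -47/22, -12/11)

Apply the Gram-Schmidt recurrence
  u_1 = v_1
  u_i = v_i − Σ_{j<i} ((v_i · u_j) / (u_j · u_j)) · u_j.

Step by step this gives:
  u_1 = (-3, 0, -3, -2)
  u_2 = (63/22, 0, -47/22, -12/11)

Orthogonality check:
  u_2 · u_1 = 0 (should be 0)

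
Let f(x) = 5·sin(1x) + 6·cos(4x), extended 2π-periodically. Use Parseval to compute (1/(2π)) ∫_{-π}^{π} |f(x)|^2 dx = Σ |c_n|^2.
Σ |c_n|^2 = 61/2

Expand |f|^2 and use orthogonality of {sin(nx), cos(mx)} on [-π, π]:
  ∫_{-π}^{π} sin(nx)^2 dx = π, ∫ cos(mx)^2 dx = π, and cross terms integrate to 0.
So ∫_{-π}^{π} f(x)^2 dx = 5^2 · π + 6^2 · π = (25 + 36)π.
Divide by 2π: (25 + 36)/2 = 61/2.
By Parseval, this equals Σ |c_n|^2.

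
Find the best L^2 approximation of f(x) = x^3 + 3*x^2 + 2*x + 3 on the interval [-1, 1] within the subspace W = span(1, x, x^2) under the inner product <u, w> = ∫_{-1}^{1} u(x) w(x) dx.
g(x) = 3*x^2 + 13*x/5 + 3

The best approximation g ∈ W is the orthogonal projection of f onto W. Writing g = a_0 + a_1 x + a_2 x^2, the coefficients solve the normal equations G · a = b where
  G_{ij} = <φ_i, φ_j> and b_i = <f, φ_i>, with φ_0 = 1, φ_1 = x, φ_2 = x^2.
G =
  [2, 0, 2/3]
  [0, 2/3, 0]
  [2/3, 0, 2/5],
b = (8, 26/15, 16/5).
Solving gives a_0 = 3, a_1 = 13/5, a_2 = 3, so
  g(x) = 3*x^2 + 13*x/5 + 3.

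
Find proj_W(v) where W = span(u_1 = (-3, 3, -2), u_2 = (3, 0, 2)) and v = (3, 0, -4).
proj_W(v) = (3/13, 0, 2/13)

Set up U = [u_1 | ... | u_2] ∈ R^(3×2). The projector onto W = col(U) is P = U (U^T U)^(-1) U^T.
Compute U^T U =
  [22, -13]
  [-13, 13],
and U^T v = (-1, 1).
Solve U^T U · c = U^T v for the coefficients: c = (0, 1/13). The projection is proj_W(v) = U c.
Check: (v - proj_W(v)) · u_1 = 0  (should be 0).
Check: (v - proj_W(v)) · u_2 = 0  (should be 0).
Result: proj_W(v) = (3/13, 0, 2/13).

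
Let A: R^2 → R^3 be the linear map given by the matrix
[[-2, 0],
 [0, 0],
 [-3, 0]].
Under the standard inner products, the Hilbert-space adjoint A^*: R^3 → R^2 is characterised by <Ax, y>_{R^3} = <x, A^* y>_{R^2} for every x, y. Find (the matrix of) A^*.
A^* = A^T =
[[-2, 0, -3],
 [0, 0, 0]]

For real matrices with standard dot products, the defining identity <Ax, y> = <x, A^* y> gives (Ax)^T y = x^T (A^*) y, i.e. x^T A^T y = x^T (A^*) y. Since this holds for all x, y, we must have A^* = A^T. Therefore
A^* =
[[-2, 0, -3],
 [0, 0, 0]].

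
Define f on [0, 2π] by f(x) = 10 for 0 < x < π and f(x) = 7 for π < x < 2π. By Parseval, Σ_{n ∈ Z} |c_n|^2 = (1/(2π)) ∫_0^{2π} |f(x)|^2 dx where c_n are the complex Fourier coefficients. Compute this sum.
Σ |c_n|^2 = 149/2

Parseval equates the L^2 energy of f (normalised by 1/(2π)) with the ℓ^2 sum of its Fourier coefficients: (1/(2π)) ∫_0^{2π} |f|^2 = Σ |c_n|^2.
Compute the left side: (1/(2π)) [∫_0^π 10^2 dx + ∫_π^{2π} 7^2 dx] = (1/(2π)) · (100π + 49π) = (100 + 49)/2 = 149/2.
So Σ_{n ∈ Z} |c_n|^2 = 149/2.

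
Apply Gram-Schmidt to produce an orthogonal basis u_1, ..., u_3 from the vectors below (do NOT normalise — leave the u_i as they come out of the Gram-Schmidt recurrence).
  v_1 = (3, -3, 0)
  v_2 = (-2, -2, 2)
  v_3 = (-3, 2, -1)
Orthogonal basis:
  u_1 = (3, -3, 0)
  u_2 = (-2, -2, 2)
  u_3 = (-1/2, -1/2, -1)

Apply the Gram-Schmidt recurrence
  u_1 = v_1
  u_i = v_i − Σ_{j<i} ((v_i · u_j) / (u_j · u_j)) · u_j.

Step by step this gives:
  u_1 = (3, -3, 0)
  u_2 = (-2, -2, 2)
  u_3 = (-1/2, -1/2, -1)

Orthogonality check:
  u_2 · u_1 = 0 (should be 0)
  u_3 · u_1 = 0 (should be 0)
  u_3 · u_2 = 0 (should be 0)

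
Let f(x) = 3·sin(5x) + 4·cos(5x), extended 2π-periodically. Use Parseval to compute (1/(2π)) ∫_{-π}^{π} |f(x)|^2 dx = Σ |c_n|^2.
Σ |c_n|^2 = 25/2

Expand |f|^2 and use orthogonality of {sin(nx), cos(mx)} on [-π, π]:
  ∫_{-π}^{π} sin(nx)^2 dx = π, ∫ cos(mx)^2 dx = π, and cross terms integrate to 0.
So ∫_{-π}^{π} f(x)^2 dx = 3^2 · π + 4^2 · π = (9 + 16)π.
Divide by 2π: (9 + 16)/2 = 25/2.
By Parseval, this equals Σ |c_n|^2.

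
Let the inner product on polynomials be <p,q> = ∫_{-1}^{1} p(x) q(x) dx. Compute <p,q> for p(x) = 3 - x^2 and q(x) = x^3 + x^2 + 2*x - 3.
<p,q> = -72/5

Expand the product: p(x)·q(x) = -x^5 - x^4 + x^3 + 6*x^2 + 6*x - 9.
∫_{-1}^{1} of each monomial x^k gives [2/(k+1) if k even, 0 if k odd]. Integrating term-by-term (or equivalently evaluating the antiderivative F(x) = -x^6/6 - x^5/5 + x^4/4 + 2*x^3 + 3*x^2 - 9*x at the endpoints):
  F(1) − F(−1) = -247/60 − (617/60) = -72/5.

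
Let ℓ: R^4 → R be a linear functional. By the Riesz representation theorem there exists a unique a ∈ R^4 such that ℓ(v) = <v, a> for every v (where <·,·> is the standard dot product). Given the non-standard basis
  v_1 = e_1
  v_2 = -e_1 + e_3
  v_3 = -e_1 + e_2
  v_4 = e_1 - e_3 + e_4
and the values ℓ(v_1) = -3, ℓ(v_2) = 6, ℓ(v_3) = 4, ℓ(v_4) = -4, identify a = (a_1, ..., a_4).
a = (-3, 1, 3, 2)

Write a = (a_1, ..., a_4) in the standard basis. For each basis vector v_i, ℓ(v_i) = <v_i, a> is a linear equation in the a_j's. Collect the n equations into a matrix system V a = ℓ, where row i of V is v_i (expressed in the standard basis). Since V is invertible (lower-triangular with 1s on the diagonal, up to permutation), solve by back-substitution:
  V =
[[1, 0, 0, 0],
 [-1, 0, 1, 0],
 [-1, 1, 0, 0],
 [1, 0, -1, 1]]
  V a = (-3, 6, 4, -4)
Solving gives a = (-3, 1, 3, 2).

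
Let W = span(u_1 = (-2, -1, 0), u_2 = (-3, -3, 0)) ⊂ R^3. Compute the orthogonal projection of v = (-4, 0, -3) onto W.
proj_W(v) = (-4, 0, 0)

Set up U = [u_1 | ... | u_2] ∈ R^(3×2). The projector onto W = col(U) is P = U (U^T U)^(-1) U^T.
Compute U^T U =
  [5, 9]
  [9, 18],
and U^T v = (8, 12).
Solve U^T U · c = U^T v for the coefficients: c = (4, -4/3). The projection is proj_W(v) = U c.
Check: (v - proj_W(v)) · u_1 = 0  (should be 0).
Check: (v - proj_W(v)) · u_2 = 0  (should be 0).
Result: proj_W(v) = (-4, 0, 0).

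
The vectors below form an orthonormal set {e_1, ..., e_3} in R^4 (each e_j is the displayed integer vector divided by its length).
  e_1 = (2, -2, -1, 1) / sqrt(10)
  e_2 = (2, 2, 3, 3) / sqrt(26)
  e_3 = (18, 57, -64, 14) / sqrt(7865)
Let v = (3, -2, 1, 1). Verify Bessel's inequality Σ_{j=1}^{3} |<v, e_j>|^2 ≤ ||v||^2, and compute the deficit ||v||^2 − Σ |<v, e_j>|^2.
Σ |<v, e_j>|^2 = 14; ||v||^2 = 15; deficit = 1

Write each e_j = u_j / sqrt(<u_j, u_j>) where u_j is the displayed integer vector. Then <v, e_j> = <v, u_j> / sqrt(<u_j, u_j>), so |<v, e_j>|^2 = <v, u_j>^2 / <u_j, u_j>.
Coefficients: <v, e_1> = 10/sqrt(10), <v, e_2> = 8/sqrt(26), <v, e_3> = -110/sqrt(7865).
Square and sum: Σ |<v, e_j>|^2 = 14.
Compute ||v||^2 = v·v = 15.
Deficit = 15 − 14 = 1 ≥ 0, confirming Bessel's inequality. (The deficit equals ||v − Σ <v,e_j> e_j||^2, the squared distance from v to span{e_j}.)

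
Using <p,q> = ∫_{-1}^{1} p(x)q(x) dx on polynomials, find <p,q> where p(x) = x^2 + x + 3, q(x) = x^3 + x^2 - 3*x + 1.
<p,q> = 112/15

Expand the product: p(x)·q(x) = x^5 + 2*x^4 + x^3 + x^2 - 8*x + 3.
∫_{-1}^{1} of each monomial x^k gives [2/(k+1) if k even, 0 if k odd]. Integrating term-by-term (or equivalently evaluating the antiderivative F(x) = x^6/6 + 2*x^5/5 + x^4/4 + x^3/3 - 4*x^2 + 3*x at the endpoints):
  F(1) − F(−1) = 3/20 − (-439/60) = 112/15.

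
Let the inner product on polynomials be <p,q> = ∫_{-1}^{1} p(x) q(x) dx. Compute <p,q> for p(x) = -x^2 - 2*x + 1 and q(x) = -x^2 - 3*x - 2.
<p,q> = 16/15

Expand the product: p(x)·q(x) = x^4 + 5*x^3 + 7*x^2 + x - 2.
∫_{-1}^{1} of each monomial x^k gives [2/(k+1) if k even, 0 if k odd]. Integrating term-by-term (or equivalently evaluating the antiderivative F(x) = x^5/5 + 5*x^4/4 + 7*x^3/3 + x^2/2 - 2*x at the endpoints):
  F(1) − F(−1) = 137/60 − (73/60) = 16/15.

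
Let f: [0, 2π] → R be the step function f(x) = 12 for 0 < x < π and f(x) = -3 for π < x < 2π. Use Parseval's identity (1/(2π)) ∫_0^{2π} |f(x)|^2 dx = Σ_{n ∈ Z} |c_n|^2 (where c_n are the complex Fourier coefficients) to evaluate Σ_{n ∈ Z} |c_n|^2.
Σ |c_n|^2 = 153/2

Parseval equates the L^2 energy of f (normalised by 1/(2π)) with the ℓ^2 sum of its Fourier coefficients: (1/(2π)) ∫_0^{2π} |f|^2 = Σ |c_n|^2.
Compute the left side: (1/(2π)) [∫_0^π 12^2 dx + ∫_π^{2π} (-3)^2 dx] = (1/(2π)) · (144π + 9π) = (144 + 9)/2 = 153/2.
So Σ_{n ∈ Z} |c_n|^2 = 153/2.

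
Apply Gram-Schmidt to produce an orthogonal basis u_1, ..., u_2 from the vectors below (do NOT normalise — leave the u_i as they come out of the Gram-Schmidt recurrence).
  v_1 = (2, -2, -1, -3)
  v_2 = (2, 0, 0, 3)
Orthogonal basis:
  u_1 = (2, -2, -1, -3)
  u_2 = (23/9, -5/9, -5/18, 13/6)

Apply the Gram-Schmidt recurrence
  u_1 = v_1
  u_i = v_i − Σ_{j<i} ((v_i · u_j) / (u_j · u_j)) · u_j.

Step by step this gives:
  u_1 = (2, -2, -1, -3)
  u_2 = (23/9, -5/9, -5/18, 13/6)

Orthogonality check:
  u_2 · u_1 = 0 (should be 0)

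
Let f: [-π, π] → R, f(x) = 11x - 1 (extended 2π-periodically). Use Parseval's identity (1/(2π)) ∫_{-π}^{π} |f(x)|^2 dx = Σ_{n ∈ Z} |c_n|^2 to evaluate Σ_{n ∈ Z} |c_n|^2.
Σ |c_n|^2 = 121π^2/3 + 1

Expand and integrate term by term over [-π, π]:
  ∫ (11x)^2 dx = 121·(2π^3/3); ∫ 2·11·(-1)·x dx = 0 (odd integrand); ∫ (-1)^2 dx = 1·2π.
So (1/(2π)) ∫_{-π}^{π} (11x - 1)^2 dx = 121π^2/3 + 1 = 121π^2/3 + 1.
Parseval ⇒ Σ |c_n|^2 = 121π^2/3 + 1.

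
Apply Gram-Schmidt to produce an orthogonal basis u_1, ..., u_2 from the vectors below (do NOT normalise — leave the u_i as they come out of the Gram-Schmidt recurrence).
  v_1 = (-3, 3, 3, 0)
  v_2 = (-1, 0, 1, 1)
Orthogonal basis:
  u_1 = (-3, 3, 3, 0)
  u_2 = (-1/3, -2/3, 1/3, 1)

Apply the Gram-Schmidt recurrence
  u_1 = v_1
  u_i = v_i − Σ_{j<i} ((v_i · u_j) / (u_j · u_j)) · u_j.

Step by step this gives:
  u_1 = (-3, 3, 3, 0)
  u_2 = (-1/3, -2/3, 1/3, 1)

Orthogonality check:
  u_2 · u_1 = 0 (should be 0)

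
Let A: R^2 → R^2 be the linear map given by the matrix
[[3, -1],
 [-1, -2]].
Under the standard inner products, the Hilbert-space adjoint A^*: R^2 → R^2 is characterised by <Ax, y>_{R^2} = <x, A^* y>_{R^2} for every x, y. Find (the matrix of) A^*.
A^* = A^T =
[[3, -1],
 [-1, -2]]

For real matrices with standard dot products, the defining identity <Ax, y> = <x, A^* y> gives (Ax)^T y = x^T (A^*) y, i.e. x^T A^T y = x^T (A^*) y. Since this holds for all x, y, we must have A^* = A^T. Therefore
A^* =
[[3, -1],
 [-1, -2]].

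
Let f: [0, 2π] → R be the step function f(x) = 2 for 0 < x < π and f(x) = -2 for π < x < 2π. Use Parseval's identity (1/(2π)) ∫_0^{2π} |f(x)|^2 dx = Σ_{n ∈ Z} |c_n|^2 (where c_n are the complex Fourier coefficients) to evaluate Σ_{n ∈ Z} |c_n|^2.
Σ |c_n|^2 = 4

Parseval equates the L^2 energy of f (normalised by 1/(2π)) with the ℓ^2 sum of its Fourier coefficients: (1/(2π)) ∫_0^{2π} |f|^2 = Σ |c_n|^2.
Compute the left side: (1/(2π)) [∫_0^π 2^2 dx + ∫_π^{2π} (-2)^2 dx] = (1/(2π)) · (4π + 4π) = (4 + 4)/2 = 4.
So Σ_{n ∈ Z} |c_n|^2 = 4.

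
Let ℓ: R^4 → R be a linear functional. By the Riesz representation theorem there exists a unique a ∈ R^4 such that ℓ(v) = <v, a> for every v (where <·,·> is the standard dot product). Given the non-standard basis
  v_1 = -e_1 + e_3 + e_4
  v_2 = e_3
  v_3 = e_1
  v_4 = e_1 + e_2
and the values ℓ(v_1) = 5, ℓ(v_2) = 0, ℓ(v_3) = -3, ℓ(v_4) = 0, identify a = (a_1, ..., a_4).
a = (-3, 3, 0, 2)

Write a = (a_1, ..., a_4) in the standard basis. For each basis vector v_i, ℓ(v_i) = <v_i, a> is a linear equation in the a_j's. Collect the n equations into a matrix system V a = ℓ, where row i of V is v_i (expressed in the standard basis). Since V is invertible (lower-triangular with 1s on the diagonal, up to permutation), solve by back-substitution:
  V =
[[-1, 0, 1, 1],
 [0, 0, 1, 0],
 [1, 0, 0, 0],
 [1, 1, 0, 0]]
  V a = (5, 0, -3, 0)
Solving gives a = (-3, 3, 0, 2).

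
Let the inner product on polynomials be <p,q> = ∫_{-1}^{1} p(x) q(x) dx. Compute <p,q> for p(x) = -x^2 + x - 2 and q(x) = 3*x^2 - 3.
<p,q> = 44/5

Expand the product: p(x)·q(x) = -3*x^4 + 3*x^3 - 3*x^2 - 3*x + 6.
∫_{-1}^{1} of each monomial x^k gives [2/(k+1) if k even, 0 if k odd]. Integrating term-by-term (or equivalently evaluating the antiderivative F(x) = -3*x^5/5 + 3*x^4/4 - x^3 - 3*x^2/2 + 6*x at the endpoints):
  F(1) − F(−1) = 73/20 − (-103/20) = 44/5.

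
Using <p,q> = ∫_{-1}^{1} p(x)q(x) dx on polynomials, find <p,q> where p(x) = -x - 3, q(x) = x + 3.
<p,q> = -56/3

Expand the product: p(x)·q(x) = -x^2 - 6*x - 9.
∫_{-1}^{1} of each monomial x^k gives [2/(k+1) if k even, 0 if k odd]. Integrating term-by-term (or equivalently evaluating the antiderivative F(x) = -x^3/3 - 3*x^2 - 9*x at the endpoints):
  F(1) − F(−1) = -37/3 − (19/3) = -56/3.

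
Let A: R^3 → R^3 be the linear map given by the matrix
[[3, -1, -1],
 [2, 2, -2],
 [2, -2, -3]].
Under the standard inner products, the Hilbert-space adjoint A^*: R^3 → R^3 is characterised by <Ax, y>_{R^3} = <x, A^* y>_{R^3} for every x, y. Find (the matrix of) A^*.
A^* = A^T =
[[3, 2, 2],
 [-1, 2, -2],
 [-1, -2, -3]]

For real matrices with standard dot products, the defining identity <Ax, y> = <x, A^* y> gives (Ax)^T y = x^T (A^*) y, i.e. x^T A^T y = x^T (A^*) y. Since this holds for all x, y, we must have A^* = A^T. Therefore
A^* =
[[3, 2, 2],
 [-1, 2, -2],
 [-1, -2, -3]].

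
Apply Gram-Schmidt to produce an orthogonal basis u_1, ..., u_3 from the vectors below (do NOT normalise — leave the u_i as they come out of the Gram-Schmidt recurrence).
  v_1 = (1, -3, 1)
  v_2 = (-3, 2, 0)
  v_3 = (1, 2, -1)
Orthogonal basis:
  u_1 = (1, -3, 1)
  u_2 = (-24/11, -5/11, 9/11)
  u_3 = (1/31, 3/62, 7/62)

Apply the Gram-Schmidt recurrence
  u_1 = v_1
  u_i = v_i − Σ_{j<i} ((v_i · u_j) / (u_j · u_j)) · u_j.

Step by step this gives:
  u_1 = (1, -3, 1)
  u_2 = (-24/11, -5/11, 9/11)
  u_3 = (1/31, 3/62, 7/62)

Orthogonality check:
  u_2 · u_1 = 0 (should be 0)
  u_3 · u_1 = 0 (should be 0)
  u_3 · u_2 = 0 (should be 0)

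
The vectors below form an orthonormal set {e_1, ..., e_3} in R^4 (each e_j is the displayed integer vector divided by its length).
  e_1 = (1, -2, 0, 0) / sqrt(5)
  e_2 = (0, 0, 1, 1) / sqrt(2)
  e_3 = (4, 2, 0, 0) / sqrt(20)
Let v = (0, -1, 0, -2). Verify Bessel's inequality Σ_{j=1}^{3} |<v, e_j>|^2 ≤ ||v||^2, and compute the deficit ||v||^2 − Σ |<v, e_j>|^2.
Σ |<v, e_j>|^2 = 3; ||v||^2 = 5; deficit = 2

Write each e_j = u_j / sqrt(<u_j, u_j>) where u_j is the displayed integer vector. Then <v, e_j> = <v, u_j> / sqrt(<u_j, u_j>), so |<v, e_j>|^2 = <v, u_j>^2 / <u_j, u_j>.
Coefficients: <v, e_1> = 2/sqrt(5), <v, e_2> = -2/sqrt(2), <v, e_3> = -2/sqrt(20).
Square and sum: Σ |<v, e_j>|^2 = 3.
Compute ||v||^2 = v·v = 5.
Deficit = 5 − 3 = 2 ≥ 0, confirming Bessel's inequality. (The deficit equals ||v − Σ <v,e_j> e_j||^2, the squared distance from v to span{e_j}.)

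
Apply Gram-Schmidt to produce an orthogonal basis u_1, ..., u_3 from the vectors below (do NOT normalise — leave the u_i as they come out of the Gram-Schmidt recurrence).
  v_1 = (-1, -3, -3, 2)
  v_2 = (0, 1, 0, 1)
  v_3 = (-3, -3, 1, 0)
Orthogonal basis:
  u_1 = (-1, -3, -3, 2)
  u_2 = (-1/23, 20/23, -3/23, 25/23)
  u_3 = (-8/3, -2/3, 2, 2/3)

Apply the Gram-Schmidt recurrence
  u_1 = v_1
  u_i = v_i − Σ_{j<i} ((v_i · u_j) / (u_j · u_j)) · u_j.

Step by step this gives:
  u_1 = (-1, -3, -3, 2)
  u_2 = (-1/23, 20/23, -3/23, 25/23)
  u_3 = (-8/3, -2/3, 2, 2/3)

Orthogonality check:
  u_2 · u_1 = 0 (should be 0)
  u_3 · u_1 = 0 (should be 0)
  u_3 · u_2 = 0 (should be 0)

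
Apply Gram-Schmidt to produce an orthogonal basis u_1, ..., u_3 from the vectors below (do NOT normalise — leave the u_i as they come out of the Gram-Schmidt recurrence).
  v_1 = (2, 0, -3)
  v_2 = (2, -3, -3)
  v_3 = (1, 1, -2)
Orthogonal basis:
  u_1 = (2, 0, -3)
  u_2 = (0, -3, 0)
  u_3 = (-3/13, 0, -2/13)

Apply the Gram-Schmidt recurrence
  u_1 = v_1
  u_i = v_i − Σ_{j<i} ((v_i · u_j) / (u_j · u_j)) · u_j.

Step by step this gives:
  u_1 = (2, 0, -3)
  u_2 = (0, -3, 0)
  u_3 = (-3/13, 0, -2/13)

Orthogonality check:
  u_2 · u_1 = 0 (should be 0)
  u_3 · u_1 = 0 (should be 0)
  u_3 · u_2 = 0 (should be 0)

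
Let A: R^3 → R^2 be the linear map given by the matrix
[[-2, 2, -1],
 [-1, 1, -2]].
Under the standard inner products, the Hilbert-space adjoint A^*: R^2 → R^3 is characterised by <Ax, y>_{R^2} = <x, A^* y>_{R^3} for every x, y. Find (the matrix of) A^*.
A^* = A^T =
[[-2, -1],
 [2, 1],
 [-1, -2]]

For real matrices with standard dot products, the defining identity <Ax, y> = <x, A^* y> gives (Ax)^T y = x^T (A^*) y, i.e. x^T A^T y = x^T (A^*) y. Since this holds for all x, y, we must have A^* = A^T. Therefore
A^* =
[[-2, -1],
 [2, 1],
 [-1, -2]].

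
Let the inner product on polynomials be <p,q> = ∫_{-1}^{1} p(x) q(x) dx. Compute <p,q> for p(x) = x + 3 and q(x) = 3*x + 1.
<p,q> = 8

Expand the product: p(x)·q(x) = 3*x^2 + 10*x + 3.
∫_{-1}^{1} of each monomial x^k gives [2/(k+1) if k even, 0 if k odd]. Integrating term-by-term (or equivalently evaluating the antiderivative F(x) = x^3 + 5*x^2 + 3*x at the endpoints):
  F(1) − F(−1) = 9 − (1) = 8.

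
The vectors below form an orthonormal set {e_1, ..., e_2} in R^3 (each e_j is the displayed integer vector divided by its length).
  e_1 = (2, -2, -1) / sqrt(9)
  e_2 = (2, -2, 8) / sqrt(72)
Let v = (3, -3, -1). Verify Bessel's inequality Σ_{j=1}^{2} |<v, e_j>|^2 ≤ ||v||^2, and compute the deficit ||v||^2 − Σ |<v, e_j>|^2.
Σ |<v, e_j>|^2 = 19; ||v||^2 = 19; deficit = 0

Write each e_j = u_j / sqrt(<u_j, u_j>) where u_j is the displayed integer vector. Then <v, e_j> = <v, u_j> / sqrt(<u_j, u_j>), so |<v, e_j>|^2 = <v, u_j>^2 / <u_j, u_j>.
Coefficients: <v, e_1> = 13/sqrt(9), <v, e_2> = 4/sqrt(72).
Square and sum: Σ |<v, e_j>|^2 = 19.
Compute ||v||^2 = v·v = 19.
Deficit = 19 − 19 = 0 ≥ 0, confirming Bessel's inequality. (The deficit equals ||v − Σ <v,e_j> e_j||^2, the squared distance from v to span{e_j}.)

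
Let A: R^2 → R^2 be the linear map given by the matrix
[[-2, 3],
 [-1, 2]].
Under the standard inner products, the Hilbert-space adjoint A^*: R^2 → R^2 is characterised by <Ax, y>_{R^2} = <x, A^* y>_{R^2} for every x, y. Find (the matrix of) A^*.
A^* = A^T =
[[-2, -1],
 [3, 2]]

For real matrices with standard dot products, the defining identity <Ax, y> = <x, A^* y> gives (Ax)^T y = x^T (A^*) y, i.e. x^T A^T y = x^T (A^*) y. Since this holds for all x, y, we must have A^* = A^T. Therefore
A^* =
[[-2, -1],
 [3, 2]].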